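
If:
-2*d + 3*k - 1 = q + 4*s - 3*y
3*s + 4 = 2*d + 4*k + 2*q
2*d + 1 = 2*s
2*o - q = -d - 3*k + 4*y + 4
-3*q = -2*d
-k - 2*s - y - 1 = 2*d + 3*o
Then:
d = -81/2870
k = 3953/2870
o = -193/205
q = -27/1435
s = 677/1435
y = -1263/2870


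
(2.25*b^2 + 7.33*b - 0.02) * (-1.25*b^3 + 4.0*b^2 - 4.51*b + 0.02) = -2.8125*b^5 - 0.1625*b^4 + 19.1975*b^3 - 33.0933*b^2 + 0.2368*b - 0.0004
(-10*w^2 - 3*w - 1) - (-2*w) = -10*w^2 - w - 1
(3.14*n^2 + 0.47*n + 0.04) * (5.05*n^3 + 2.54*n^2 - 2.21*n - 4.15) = 15.857*n^5 + 10.3491*n^4 - 5.5436*n^3 - 13.9681*n^2 - 2.0389*n - 0.166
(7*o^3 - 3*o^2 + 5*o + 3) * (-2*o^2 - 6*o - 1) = -14*o^5 - 36*o^4 + o^3 - 33*o^2 - 23*o - 3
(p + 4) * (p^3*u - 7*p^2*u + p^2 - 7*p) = p^4*u - 3*p^3*u + p^3 - 28*p^2*u - 3*p^2 - 28*p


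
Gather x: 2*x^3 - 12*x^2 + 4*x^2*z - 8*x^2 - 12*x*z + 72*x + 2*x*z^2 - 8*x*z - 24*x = 2*x^3 + x^2*(4*z - 20) + x*(2*z^2 - 20*z + 48)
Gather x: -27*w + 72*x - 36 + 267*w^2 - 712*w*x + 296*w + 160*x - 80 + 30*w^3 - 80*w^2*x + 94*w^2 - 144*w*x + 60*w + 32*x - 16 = 30*w^3 + 361*w^2 + 329*w + x*(-80*w^2 - 856*w + 264) - 132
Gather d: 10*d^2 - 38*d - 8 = 10*d^2 - 38*d - 8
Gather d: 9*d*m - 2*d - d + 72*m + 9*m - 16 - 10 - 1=d*(9*m - 3) + 81*m - 27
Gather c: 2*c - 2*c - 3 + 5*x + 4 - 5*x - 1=0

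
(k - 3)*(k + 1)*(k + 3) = k^3 + k^2 - 9*k - 9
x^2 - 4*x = x*(x - 4)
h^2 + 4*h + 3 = (h + 1)*(h + 3)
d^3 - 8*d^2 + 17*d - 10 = (d - 5)*(d - 2)*(d - 1)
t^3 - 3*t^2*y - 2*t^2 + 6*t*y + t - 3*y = (t - 1)^2*(t - 3*y)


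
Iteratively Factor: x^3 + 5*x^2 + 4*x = (x)*(x^2 + 5*x + 4) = x*(x + 1)*(x + 4)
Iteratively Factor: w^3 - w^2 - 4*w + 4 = (w - 1)*(w^2 - 4) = (w - 1)*(w + 2)*(w - 2)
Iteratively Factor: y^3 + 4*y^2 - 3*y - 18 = (y - 2)*(y^2 + 6*y + 9) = (y - 2)*(y + 3)*(y + 3)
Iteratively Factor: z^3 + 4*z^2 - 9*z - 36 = (z + 3)*(z^2 + z - 12) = (z + 3)*(z + 4)*(z - 3)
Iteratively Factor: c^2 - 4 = (c + 2)*(c - 2)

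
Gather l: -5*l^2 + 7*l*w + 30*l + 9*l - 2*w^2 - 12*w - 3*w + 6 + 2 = -5*l^2 + l*(7*w + 39) - 2*w^2 - 15*w + 8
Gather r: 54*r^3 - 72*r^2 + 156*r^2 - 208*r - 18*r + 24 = 54*r^3 + 84*r^2 - 226*r + 24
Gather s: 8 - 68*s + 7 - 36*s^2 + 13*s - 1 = -36*s^2 - 55*s + 14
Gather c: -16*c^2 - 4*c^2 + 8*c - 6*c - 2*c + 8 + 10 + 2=20 - 20*c^2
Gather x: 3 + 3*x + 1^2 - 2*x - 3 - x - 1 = 0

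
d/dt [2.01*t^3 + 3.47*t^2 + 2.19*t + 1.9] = 6.03*t^2 + 6.94*t + 2.19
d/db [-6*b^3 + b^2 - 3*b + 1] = -18*b^2 + 2*b - 3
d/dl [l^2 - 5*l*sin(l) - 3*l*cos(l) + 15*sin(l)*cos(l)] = 3*l*sin(l) - 5*l*cos(l) + 2*l - 5*sin(l) - 3*cos(l) + 15*cos(2*l)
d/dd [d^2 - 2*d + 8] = 2*d - 2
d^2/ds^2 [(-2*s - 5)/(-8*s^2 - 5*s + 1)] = 2*((2*s + 5)*(16*s + 5)^2 - 2*(24*s + 25)*(8*s^2 + 5*s - 1))/(8*s^2 + 5*s - 1)^3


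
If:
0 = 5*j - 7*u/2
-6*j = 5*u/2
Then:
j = 0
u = 0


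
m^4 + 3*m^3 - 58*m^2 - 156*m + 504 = (m - 7)*(m - 2)*(m + 6)^2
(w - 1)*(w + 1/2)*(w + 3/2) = w^3 + w^2 - 5*w/4 - 3/4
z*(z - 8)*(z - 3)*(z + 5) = z^4 - 6*z^3 - 31*z^2 + 120*z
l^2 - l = l*(l - 1)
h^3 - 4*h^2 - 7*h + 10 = (h - 5)*(h - 1)*(h + 2)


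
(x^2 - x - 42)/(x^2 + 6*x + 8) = (x^2 - x - 42)/(x^2 + 6*x + 8)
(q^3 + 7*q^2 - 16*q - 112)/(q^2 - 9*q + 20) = (q^2 + 11*q + 28)/(q - 5)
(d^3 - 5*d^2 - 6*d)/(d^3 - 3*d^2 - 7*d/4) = 4*(-d^2 + 5*d + 6)/(-4*d^2 + 12*d + 7)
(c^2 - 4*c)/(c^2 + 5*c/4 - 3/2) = 4*c*(c - 4)/(4*c^2 + 5*c - 6)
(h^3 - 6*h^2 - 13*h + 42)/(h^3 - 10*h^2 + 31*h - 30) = (h^2 - 4*h - 21)/(h^2 - 8*h + 15)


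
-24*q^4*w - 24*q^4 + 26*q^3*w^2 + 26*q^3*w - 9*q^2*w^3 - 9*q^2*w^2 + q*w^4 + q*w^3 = (-4*q + w)*(-3*q + w)*(-2*q + w)*(q*w + q)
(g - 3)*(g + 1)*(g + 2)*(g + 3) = g^4 + 3*g^3 - 7*g^2 - 27*g - 18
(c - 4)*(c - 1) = c^2 - 5*c + 4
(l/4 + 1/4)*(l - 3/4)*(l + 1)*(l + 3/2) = l^4/4 + 11*l^3/16 + 11*l^2/32 - 3*l/8 - 9/32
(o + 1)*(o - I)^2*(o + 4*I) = o^4 + o^3 + 2*I*o^3 + 7*o^2 + 2*I*o^2 + 7*o - 4*I*o - 4*I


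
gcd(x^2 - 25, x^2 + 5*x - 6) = 1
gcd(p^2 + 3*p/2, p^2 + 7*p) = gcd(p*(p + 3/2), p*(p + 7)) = p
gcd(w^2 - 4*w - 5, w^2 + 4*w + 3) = w + 1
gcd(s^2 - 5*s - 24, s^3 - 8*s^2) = s - 8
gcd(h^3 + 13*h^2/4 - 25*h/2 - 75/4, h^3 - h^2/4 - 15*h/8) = h + 5/4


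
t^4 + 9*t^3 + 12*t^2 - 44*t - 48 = (t - 2)*(t + 1)*(t + 4)*(t + 6)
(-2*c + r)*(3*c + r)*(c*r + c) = -6*c^3*r - 6*c^3 + c^2*r^2 + c^2*r + c*r^3 + c*r^2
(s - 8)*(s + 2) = s^2 - 6*s - 16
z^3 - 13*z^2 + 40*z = z*(z - 8)*(z - 5)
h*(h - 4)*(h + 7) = h^3 + 3*h^2 - 28*h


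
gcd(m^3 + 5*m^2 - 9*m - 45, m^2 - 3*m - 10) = 1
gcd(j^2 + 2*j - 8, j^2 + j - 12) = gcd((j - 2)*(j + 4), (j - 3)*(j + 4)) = j + 4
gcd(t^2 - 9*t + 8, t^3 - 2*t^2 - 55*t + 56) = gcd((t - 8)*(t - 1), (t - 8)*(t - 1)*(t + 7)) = t^2 - 9*t + 8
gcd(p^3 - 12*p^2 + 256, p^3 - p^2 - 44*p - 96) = p^2 - 4*p - 32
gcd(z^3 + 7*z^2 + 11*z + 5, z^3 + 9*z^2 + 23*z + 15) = z^2 + 6*z + 5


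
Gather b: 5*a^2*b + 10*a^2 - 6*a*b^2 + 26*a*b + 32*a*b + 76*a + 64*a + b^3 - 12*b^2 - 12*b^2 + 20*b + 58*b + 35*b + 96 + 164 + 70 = 10*a^2 + 140*a + b^3 + b^2*(-6*a - 24) + b*(5*a^2 + 58*a + 113) + 330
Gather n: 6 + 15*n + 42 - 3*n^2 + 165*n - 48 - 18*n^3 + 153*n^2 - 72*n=-18*n^3 + 150*n^2 + 108*n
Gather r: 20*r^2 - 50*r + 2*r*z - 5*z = 20*r^2 + r*(2*z - 50) - 5*z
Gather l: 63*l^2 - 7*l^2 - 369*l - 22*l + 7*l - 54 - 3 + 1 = 56*l^2 - 384*l - 56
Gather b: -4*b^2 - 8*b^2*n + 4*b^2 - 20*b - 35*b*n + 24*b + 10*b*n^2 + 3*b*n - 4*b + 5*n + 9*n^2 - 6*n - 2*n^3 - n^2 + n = -8*b^2*n + b*(10*n^2 - 32*n) - 2*n^3 + 8*n^2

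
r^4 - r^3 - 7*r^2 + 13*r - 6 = (r - 2)*(r - 1)^2*(r + 3)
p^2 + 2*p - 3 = (p - 1)*(p + 3)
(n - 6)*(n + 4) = n^2 - 2*n - 24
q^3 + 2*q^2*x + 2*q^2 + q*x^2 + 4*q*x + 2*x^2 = (q + 2)*(q + x)^2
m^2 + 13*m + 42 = (m + 6)*(m + 7)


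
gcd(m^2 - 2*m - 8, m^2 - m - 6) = m + 2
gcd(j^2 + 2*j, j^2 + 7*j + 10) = j + 2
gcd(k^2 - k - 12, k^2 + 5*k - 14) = 1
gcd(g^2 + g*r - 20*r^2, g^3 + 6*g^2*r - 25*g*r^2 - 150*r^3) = g + 5*r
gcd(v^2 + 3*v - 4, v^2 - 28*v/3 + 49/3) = 1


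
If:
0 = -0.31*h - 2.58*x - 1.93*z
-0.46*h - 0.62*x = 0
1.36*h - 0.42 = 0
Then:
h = 0.31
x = -0.23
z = 0.26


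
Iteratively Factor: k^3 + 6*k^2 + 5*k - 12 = (k + 4)*(k^2 + 2*k - 3) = (k + 3)*(k + 4)*(k - 1)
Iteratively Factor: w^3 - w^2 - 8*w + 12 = (w - 2)*(w^2 + w - 6) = (w - 2)*(w + 3)*(w - 2)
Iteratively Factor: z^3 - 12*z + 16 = (z + 4)*(z^2 - 4*z + 4) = (z - 2)*(z + 4)*(z - 2)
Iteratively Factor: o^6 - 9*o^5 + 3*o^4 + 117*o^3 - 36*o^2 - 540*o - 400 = (o - 4)*(o^5 - 5*o^4 - 17*o^3 + 49*o^2 + 160*o + 100) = (o - 4)*(o + 2)*(o^4 - 7*o^3 - 3*o^2 + 55*o + 50) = (o - 4)*(o + 2)^2*(o^3 - 9*o^2 + 15*o + 25) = (o - 4)*(o + 1)*(o + 2)^2*(o^2 - 10*o + 25) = (o - 5)*(o - 4)*(o + 1)*(o + 2)^2*(o - 5)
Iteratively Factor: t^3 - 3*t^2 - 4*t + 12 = (t - 2)*(t^2 - t - 6) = (t - 2)*(t + 2)*(t - 3)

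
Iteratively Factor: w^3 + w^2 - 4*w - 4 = (w - 2)*(w^2 + 3*w + 2) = (w - 2)*(w + 2)*(w + 1)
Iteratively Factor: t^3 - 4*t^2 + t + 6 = (t - 3)*(t^2 - t - 2) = (t - 3)*(t - 2)*(t + 1)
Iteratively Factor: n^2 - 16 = (n - 4)*(n + 4)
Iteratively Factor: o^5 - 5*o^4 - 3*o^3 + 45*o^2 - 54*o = (o)*(o^4 - 5*o^3 - 3*o^2 + 45*o - 54) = o*(o + 3)*(o^3 - 8*o^2 + 21*o - 18) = o*(o - 3)*(o + 3)*(o^2 - 5*o + 6) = o*(o - 3)*(o - 2)*(o + 3)*(o - 3)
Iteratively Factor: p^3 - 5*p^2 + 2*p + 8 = (p - 4)*(p^2 - p - 2) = (p - 4)*(p + 1)*(p - 2)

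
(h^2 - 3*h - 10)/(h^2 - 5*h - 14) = (h - 5)/(h - 7)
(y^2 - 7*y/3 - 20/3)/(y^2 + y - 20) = (y + 5/3)/(y + 5)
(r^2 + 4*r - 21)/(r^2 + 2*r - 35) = (r - 3)/(r - 5)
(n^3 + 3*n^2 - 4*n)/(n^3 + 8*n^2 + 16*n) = (n - 1)/(n + 4)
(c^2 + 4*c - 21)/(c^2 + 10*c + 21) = (c - 3)/(c + 3)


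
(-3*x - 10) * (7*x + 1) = -21*x^2 - 73*x - 10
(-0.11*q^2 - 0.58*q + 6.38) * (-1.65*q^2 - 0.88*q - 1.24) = 0.1815*q^4 + 1.0538*q^3 - 9.8802*q^2 - 4.8952*q - 7.9112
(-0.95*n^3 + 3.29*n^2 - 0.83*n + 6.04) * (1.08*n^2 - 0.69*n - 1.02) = -1.026*n^5 + 4.2087*n^4 - 2.1975*n^3 + 3.7401*n^2 - 3.321*n - 6.1608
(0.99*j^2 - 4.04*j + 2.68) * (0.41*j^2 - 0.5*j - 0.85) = 0.4059*j^4 - 2.1514*j^3 + 2.2773*j^2 + 2.094*j - 2.278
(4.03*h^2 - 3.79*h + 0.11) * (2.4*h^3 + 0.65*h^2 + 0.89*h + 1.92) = 9.672*h^5 - 6.4765*h^4 + 1.3872*h^3 + 4.436*h^2 - 7.1789*h + 0.2112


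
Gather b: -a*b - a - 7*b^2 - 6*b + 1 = -a - 7*b^2 + b*(-a - 6) + 1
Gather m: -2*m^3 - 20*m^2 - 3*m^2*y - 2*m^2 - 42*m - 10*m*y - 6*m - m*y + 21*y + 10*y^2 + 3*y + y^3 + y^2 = -2*m^3 + m^2*(-3*y - 22) + m*(-11*y - 48) + y^3 + 11*y^2 + 24*y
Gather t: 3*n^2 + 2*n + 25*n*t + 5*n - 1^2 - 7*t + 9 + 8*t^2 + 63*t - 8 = 3*n^2 + 7*n + 8*t^2 + t*(25*n + 56)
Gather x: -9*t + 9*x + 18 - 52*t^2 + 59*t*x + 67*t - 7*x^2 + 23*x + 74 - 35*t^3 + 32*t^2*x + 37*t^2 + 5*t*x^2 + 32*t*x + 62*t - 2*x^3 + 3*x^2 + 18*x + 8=-35*t^3 - 15*t^2 + 120*t - 2*x^3 + x^2*(5*t - 4) + x*(32*t^2 + 91*t + 50) + 100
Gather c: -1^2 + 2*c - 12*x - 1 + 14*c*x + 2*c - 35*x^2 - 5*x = c*(14*x + 4) - 35*x^2 - 17*x - 2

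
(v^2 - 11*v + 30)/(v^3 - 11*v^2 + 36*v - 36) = (v - 5)/(v^2 - 5*v + 6)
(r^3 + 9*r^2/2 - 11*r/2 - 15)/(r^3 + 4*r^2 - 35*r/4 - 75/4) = 2*(r - 2)/(2*r - 5)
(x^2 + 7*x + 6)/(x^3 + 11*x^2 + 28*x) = (x^2 + 7*x + 6)/(x*(x^2 + 11*x + 28))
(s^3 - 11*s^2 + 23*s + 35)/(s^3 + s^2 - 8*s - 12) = (s^3 - 11*s^2 + 23*s + 35)/(s^3 + s^2 - 8*s - 12)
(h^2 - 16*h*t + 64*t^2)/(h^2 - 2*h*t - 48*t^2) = (h - 8*t)/(h + 6*t)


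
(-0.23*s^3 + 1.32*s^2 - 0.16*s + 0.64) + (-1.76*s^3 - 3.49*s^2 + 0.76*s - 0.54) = -1.99*s^3 - 2.17*s^2 + 0.6*s + 0.1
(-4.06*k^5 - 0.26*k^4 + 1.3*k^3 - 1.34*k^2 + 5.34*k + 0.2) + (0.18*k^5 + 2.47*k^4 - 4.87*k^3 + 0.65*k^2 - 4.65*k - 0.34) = -3.88*k^5 + 2.21*k^4 - 3.57*k^3 - 0.69*k^2 + 0.69*k - 0.14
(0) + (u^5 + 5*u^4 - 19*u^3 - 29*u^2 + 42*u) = u^5 + 5*u^4 - 19*u^3 - 29*u^2 + 42*u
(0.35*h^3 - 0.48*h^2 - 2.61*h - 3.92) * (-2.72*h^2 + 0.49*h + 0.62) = -0.952*h^5 + 1.4771*h^4 + 7.081*h^3 + 9.0859*h^2 - 3.539*h - 2.4304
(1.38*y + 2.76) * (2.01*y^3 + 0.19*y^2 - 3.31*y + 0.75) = 2.7738*y^4 + 5.8098*y^3 - 4.0434*y^2 - 8.1006*y + 2.07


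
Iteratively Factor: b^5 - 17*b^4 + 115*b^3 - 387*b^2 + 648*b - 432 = (b - 3)*(b^4 - 14*b^3 + 73*b^2 - 168*b + 144) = (b - 3)^2*(b^3 - 11*b^2 + 40*b - 48) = (b - 4)*(b - 3)^2*(b^2 - 7*b + 12) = (b - 4)*(b - 3)^3*(b - 4)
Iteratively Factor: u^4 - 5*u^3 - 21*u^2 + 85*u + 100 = (u - 5)*(u^3 - 21*u - 20) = (u - 5)^2*(u^2 + 5*u + 4) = (u - 5)^2*(u + 1)*(u + 4)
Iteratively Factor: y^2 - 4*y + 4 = (y - 2)*(y - 2)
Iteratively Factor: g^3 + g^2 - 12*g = (g - 3)*(g^2 + 4*g) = g*(g - 3)*(g + 4)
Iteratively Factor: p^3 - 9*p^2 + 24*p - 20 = (p - 5)*(p^2 - 4*p + 4) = (p - 5)*(p - 2)*(p - 2)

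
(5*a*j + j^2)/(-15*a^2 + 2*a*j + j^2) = -j/(3*a - j)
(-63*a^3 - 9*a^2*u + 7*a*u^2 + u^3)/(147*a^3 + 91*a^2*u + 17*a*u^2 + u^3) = (-3*a + u)/(7*a + u)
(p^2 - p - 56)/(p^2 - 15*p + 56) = (p + 7)/(p - 7)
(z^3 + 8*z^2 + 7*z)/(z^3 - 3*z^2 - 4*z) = (z + 7)/(z - 4)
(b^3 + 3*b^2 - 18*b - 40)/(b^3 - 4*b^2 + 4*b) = (b^3 + 3*b^2 - 18*b - 40)/(b*(b^2 - 4*b + 4))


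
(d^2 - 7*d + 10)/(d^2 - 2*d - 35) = (-d^2 + 7*d - 10)/(-d^2 + 2*d + 35)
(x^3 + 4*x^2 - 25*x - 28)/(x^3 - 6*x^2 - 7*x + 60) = (x^2 + 8*x + 7)/(x^2 - 2*x - 15)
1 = 1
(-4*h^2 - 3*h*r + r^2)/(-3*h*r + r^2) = (4*h^2 + 3*h*r - r^2)/(r*(3*h - r))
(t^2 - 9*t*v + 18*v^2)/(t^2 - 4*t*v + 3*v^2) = (t - 6*v)/(t - v)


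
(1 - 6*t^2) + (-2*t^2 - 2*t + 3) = -8*t^2 - 2*t + 4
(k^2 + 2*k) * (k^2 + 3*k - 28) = k^4 + 5*k^3 - 22*k^2 - 56*k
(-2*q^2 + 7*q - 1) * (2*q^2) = -4*q^4 + 14*q^3 - 2*q^2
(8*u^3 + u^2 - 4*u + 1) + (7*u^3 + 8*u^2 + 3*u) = 15*u^3 + 9*u^2 - u + 1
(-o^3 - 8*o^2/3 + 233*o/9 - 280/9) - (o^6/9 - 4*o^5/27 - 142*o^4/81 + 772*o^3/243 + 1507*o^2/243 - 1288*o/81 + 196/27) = -o^6/9 + 4*o^5/27 + 142*o^4/81 - 1015*o^3/243 - 2155*o^2/243 + 3385*o/81 - 1036/27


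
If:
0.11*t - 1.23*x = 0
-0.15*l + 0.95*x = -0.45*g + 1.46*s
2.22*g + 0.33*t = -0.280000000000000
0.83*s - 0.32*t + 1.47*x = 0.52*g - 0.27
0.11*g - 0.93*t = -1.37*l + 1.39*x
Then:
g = -0.39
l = 1.42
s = -0.16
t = 1.80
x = 0.16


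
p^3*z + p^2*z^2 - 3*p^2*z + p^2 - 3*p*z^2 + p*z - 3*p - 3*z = (p - 3)*(p + z)*(p*z + 1)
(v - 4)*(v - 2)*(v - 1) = v^3 - 7*v^2 + 14*v - 8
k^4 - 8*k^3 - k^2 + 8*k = k*(k - 8)*(k - 1)*(k + 1)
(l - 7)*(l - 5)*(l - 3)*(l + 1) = l^4 - 14*l^3 + 56*l^2 - 34*l - 105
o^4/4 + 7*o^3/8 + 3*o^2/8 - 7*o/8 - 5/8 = (o/2 + 1/2)^2*(o - 1)*(o + 5/2)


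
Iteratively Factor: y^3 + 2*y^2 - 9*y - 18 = (y + 3)*(y^2 - y - 6) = (y + 2)*(y + 3)*(y - 3)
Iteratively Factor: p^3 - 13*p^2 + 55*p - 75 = (p - 5)*(p^2 - 8*p + 15) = (p - 5)*(p - 3)*(p - 5)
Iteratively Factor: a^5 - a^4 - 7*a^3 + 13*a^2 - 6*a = (a - 1)*(a^4 - 7*a^2 + 6*a) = (a - 1)*(a + 3)*(a^3 - 3*a^2 + 2*a) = (a - 1)^2*(a + 3)*(a^2 - 2*a) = (a - 2)*(a - 1)^2*(a + 3)*(a)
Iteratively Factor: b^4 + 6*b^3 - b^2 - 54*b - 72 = (b + 3)*(b^3 + 3*b^2 - 10*b - 24) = (b + 3)*(b + 4)*(b^2 - b - 6) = (b - 3)*(b + 3)*(b + 4)*(b + 2)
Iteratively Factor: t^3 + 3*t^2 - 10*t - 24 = (t + 2)*(t^2 + t - 12) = (t + 2)*(t + 4)*(t - 3)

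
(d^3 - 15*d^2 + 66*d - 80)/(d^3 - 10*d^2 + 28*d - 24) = (d^2 - 13*d + 40)/(d^2 - 8*d + 12)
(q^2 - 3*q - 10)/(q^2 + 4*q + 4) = (q - 5)/(q + 2)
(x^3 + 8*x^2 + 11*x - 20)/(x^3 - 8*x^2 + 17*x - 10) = (x^2 + 9*x + 20)/(x^2 - 7*x + 10)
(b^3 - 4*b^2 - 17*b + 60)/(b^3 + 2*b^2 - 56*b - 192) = (b^2 - 8*b + 15)/(b^2 - 2*b - 48)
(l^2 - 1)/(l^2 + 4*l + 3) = (l - 1)/(l + 3)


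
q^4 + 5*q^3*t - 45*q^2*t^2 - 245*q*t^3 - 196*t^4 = (q - 7*t)*(q + t)*(q + 4*t)*(q + 7*t)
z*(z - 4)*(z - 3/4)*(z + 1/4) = z^4 - 9*z^3/2 + 29*z^2/16 + 3*z/4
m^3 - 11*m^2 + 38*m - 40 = (m - 5)*(m - 4)*(m - 2)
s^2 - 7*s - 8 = (s - 8)*(s + 1)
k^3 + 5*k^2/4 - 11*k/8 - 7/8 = (k - 1)*(k + 1/2)*(k + 7/4)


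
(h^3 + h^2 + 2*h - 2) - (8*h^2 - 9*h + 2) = h^3 - 7*h^2 + 11*h - 4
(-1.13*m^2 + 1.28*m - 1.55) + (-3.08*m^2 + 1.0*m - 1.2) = -4.21*m^2 + 2.28*m - 2.75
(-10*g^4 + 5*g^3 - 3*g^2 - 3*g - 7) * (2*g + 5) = -20*g^5 - 40*g^4 + 19*g^3 - 21*g^2 - 29*g - 35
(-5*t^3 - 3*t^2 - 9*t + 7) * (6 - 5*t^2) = 25*t^5 + 15*t^4 + 15*t^3 - 53*t^2 - 54*t + 42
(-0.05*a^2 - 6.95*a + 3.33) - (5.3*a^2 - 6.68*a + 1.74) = -5.35*a^2 - 0.27*a + 1.59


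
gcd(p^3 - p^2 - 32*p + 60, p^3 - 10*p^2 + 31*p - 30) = p^2 - 7*p + 10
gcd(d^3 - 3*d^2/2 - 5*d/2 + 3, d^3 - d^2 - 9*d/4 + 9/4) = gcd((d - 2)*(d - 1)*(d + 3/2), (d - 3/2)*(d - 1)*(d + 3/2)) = d^2 + d/2 - 3/2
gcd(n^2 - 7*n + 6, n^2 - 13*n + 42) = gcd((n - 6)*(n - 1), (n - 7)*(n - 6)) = n - 6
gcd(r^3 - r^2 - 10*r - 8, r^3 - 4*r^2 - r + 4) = r^2 - 3*r - 4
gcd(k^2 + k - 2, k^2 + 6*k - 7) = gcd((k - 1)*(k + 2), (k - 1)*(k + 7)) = k - 1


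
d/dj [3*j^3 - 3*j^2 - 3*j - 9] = 9*j^2 - 6*j - 3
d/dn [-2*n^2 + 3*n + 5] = 3 - 4*n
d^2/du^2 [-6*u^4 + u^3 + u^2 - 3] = -72*u^2 + 6*u + 2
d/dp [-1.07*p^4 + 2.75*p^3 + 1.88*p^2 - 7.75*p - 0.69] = -4.28*p^3 + 8.25*p^2 + 3.76*p - 7.75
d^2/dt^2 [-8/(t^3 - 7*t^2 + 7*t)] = 16*(t*(3*t - 7)*(t^2 - 7*t + 7) - (3*t^2 - 14*t + 7)^2)/(t^3*(t^2 - 7*t + 7)^3)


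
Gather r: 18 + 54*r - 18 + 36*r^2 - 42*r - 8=36*r^2 + 12*r - 8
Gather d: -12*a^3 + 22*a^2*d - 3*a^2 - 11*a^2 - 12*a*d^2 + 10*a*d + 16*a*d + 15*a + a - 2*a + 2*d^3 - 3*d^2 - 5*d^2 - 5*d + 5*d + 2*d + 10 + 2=-12*a^3 - 14*a^2 + 14*a + 2*d^3 + d^2*(-12*a - 8) + d*(22*a^2 + 26*a + 2) + 12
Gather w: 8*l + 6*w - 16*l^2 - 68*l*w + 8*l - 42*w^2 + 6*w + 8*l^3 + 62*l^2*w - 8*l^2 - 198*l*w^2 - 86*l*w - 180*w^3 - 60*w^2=8*l^3 - 24*l^2 + 16*l - 180*w^3 + w^2*(-198*l - 102) + w*(62*l^2 - 154*l + 12)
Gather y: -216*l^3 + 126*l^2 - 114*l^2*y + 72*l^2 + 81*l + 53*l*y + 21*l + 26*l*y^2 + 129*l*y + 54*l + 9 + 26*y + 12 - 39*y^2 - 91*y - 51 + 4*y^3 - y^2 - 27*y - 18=-216*l^3 + 198*l^2 + 156*l + 4*y^3 + y^2*(26*l - 40) + y*(-114*l^2 + 182*l - 92) - 48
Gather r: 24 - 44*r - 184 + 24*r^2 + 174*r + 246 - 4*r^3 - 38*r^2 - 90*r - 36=-4*r^3 - 14*r^2 + 40*r + 50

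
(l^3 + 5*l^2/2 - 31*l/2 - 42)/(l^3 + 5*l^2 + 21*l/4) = 2*(l^2 - l - 12)/(l*(2*l + 3))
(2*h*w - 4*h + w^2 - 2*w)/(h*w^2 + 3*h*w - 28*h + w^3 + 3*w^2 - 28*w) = (2*h*w - 4*h + w^2 - 2*w)/(h*w^2 + 3*h*w - 28*h + w^3 + 3*w^2 - 28*w)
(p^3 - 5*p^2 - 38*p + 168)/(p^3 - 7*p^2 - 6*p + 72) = (p^2 - p - 42)/(p^2 - 3*p - 18)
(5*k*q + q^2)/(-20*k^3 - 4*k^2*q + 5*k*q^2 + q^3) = q/(-4*k^2 + q^2)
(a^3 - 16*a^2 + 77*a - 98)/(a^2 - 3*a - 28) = (a^2 - 9*a + 14)/(a + 4)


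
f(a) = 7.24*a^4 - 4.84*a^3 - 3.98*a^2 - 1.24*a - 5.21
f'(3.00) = 626.12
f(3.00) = 411.01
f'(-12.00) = -52039.48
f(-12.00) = 157928.71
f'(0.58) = -5.09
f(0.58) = -7.39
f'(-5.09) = -4155.93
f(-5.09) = 5395.95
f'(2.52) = 349.94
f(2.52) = 180.91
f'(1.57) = 62.54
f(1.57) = 8.29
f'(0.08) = -1.95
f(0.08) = -5.34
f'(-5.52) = -5270.70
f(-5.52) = 7416.38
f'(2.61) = 393.97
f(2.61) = 214.36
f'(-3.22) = -1093.02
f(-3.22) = 897.43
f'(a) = 28.96*a^3 - 14.52*a^2 - 7.96*a - 1.24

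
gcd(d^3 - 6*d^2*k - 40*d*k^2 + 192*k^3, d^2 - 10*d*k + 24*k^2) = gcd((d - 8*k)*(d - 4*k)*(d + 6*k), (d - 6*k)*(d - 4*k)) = d - 4*k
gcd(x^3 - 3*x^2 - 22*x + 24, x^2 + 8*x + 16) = x + 4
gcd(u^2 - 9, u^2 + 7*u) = 1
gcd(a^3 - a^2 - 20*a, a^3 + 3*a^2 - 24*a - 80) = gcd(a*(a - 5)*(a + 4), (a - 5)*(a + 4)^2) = a^2 - a - 20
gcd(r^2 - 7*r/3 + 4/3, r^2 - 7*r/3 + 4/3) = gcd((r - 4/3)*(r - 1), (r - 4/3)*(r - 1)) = r^2 - 7*r/3 + 4/3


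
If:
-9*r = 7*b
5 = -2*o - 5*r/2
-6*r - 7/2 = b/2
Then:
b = 21/25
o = -101/60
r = -49/75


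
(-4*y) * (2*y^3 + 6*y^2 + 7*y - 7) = -8*y^4 - 24*y^3 - 28*y^2 + 28*y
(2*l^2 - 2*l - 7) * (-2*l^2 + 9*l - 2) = -4*l^4 + 22*l^3 - 8*l^2 - 59*l + 14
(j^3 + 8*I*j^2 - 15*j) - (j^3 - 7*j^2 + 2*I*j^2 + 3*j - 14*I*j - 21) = 7*j^2 + 6*I*j^2 - 18*j + 14*I*j + 21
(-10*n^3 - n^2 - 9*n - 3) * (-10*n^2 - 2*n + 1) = 100*n^5 + 30*n^4 + 82*n^3 + 47*n^2 - 3*n - 3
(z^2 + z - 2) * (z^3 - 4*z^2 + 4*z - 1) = z^5 - 3*z^4 - 2*z^3 + 11*z^2 - 9*z + 2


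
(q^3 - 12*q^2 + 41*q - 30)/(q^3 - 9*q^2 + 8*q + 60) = (q - 1)/(q + 2)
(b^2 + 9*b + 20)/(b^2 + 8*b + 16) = (b + 5)/(b + 4)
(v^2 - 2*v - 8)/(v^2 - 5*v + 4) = (v + 2)/(v - 1)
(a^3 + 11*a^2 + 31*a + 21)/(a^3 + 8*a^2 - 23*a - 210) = (a^2 + 4*a + 3)/(a^2 + a - 30)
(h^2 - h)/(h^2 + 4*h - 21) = h*(h - 1)/(h^2 + 4*h - 21)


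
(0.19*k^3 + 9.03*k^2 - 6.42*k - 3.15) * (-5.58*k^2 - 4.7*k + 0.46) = -1.0602*k^5 - 51.2804*k^4 - 6.52999999999999*k^3 + 51.9048*k^2 + 11.8518*k - 1.449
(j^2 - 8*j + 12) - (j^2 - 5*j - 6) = 18 - 3*j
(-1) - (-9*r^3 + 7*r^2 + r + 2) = 9*r^3 - 7*r^2 - r - 3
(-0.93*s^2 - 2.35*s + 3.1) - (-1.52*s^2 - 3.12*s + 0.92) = 0.59*s^2 + 0.77*s + 2.18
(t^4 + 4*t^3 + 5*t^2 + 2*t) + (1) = t^4 + 4*t^3 + 5*t^2 + 2*t + 1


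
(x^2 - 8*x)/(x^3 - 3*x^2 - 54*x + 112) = x/(x^2 + 5*x - 14)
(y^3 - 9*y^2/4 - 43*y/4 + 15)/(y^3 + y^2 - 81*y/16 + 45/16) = 4*(y - 4)/(4*y - 3)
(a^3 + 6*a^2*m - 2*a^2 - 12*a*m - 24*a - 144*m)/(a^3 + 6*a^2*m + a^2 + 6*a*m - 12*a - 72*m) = (a - 6)/(a - 3)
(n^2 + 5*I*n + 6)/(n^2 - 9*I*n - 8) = (n + 6*I)/(n - 8*I)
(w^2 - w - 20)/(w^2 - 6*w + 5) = (w + 4)/(w - 1)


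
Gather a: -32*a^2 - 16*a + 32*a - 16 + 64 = -32*a^2 + 16*a + 48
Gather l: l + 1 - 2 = l - 1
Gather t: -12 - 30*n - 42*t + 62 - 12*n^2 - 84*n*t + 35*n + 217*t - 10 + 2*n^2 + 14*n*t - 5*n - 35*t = -10*n^2 + t*(140 - 70*n) + 40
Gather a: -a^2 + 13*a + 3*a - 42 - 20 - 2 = -a^2 + 16*a - 64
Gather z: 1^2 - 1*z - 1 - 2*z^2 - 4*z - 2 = -2*z^2 - 5*z - 2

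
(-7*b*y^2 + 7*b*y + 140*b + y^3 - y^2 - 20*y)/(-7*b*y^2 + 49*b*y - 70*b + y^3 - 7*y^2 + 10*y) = (y + 4)/(y - 2)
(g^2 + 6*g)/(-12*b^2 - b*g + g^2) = g*(-g - 6)/(12*b^2 + b*g - g^2)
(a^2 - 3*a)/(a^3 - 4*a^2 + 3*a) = 1/(a - 1)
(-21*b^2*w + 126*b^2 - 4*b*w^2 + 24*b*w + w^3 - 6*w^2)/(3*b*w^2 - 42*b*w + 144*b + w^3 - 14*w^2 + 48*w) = (-7*b + w)/(w - 8)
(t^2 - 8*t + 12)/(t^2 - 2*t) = (t - 6)/t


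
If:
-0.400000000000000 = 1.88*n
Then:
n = -0.21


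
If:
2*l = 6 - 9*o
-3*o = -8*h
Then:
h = 3*o/8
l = 3 - 9*o/2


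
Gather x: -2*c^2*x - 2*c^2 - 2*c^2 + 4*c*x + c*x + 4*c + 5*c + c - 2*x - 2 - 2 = -4*c^2 + 10*c + x*(-2*c^2 + 5*c - 2) - 4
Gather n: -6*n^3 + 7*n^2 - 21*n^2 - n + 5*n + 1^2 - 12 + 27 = -6*n^3 - 14*n^2 + 4*n + 16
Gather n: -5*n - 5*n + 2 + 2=4 - 10*n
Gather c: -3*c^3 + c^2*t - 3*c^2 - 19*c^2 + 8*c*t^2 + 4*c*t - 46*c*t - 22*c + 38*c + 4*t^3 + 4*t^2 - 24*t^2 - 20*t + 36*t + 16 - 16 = -3*c^3 + c^2*(t - 22) + c*(8*t^2 - 42*t + 16) + 4*t^3 - 20*t^2 + 16*t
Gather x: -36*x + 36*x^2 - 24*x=36*x^2 - 60*x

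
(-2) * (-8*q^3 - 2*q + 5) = 16*q^3 + 4*q - 10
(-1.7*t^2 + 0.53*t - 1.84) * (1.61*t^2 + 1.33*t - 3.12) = -2.737*t^4 - 1.4077*t^3 + 3.0465*t^2 - 4.1008*t + 5.7408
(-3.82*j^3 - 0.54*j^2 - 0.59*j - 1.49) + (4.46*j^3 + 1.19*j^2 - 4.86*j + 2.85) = 0.64*j^3 + 0.65*j^2 - 5.45*j + 1.36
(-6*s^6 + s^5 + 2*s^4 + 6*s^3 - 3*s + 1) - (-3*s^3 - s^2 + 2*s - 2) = -6*s^6 + s^5 + 2*s^4 + 9*s^3 + s^2 - 5*s + 3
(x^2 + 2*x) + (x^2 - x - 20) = 2*x^2 + x - 20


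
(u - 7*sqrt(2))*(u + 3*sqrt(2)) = u^2 - 4*sqrt(2)*u - 42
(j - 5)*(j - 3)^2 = j^3 - 11*j^2 + 39*j - 45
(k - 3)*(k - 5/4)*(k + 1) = k^3 - 13*k^2/4 - k/2 + 15/4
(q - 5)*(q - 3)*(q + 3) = q^3 - 5*q^2 - 9*q + 45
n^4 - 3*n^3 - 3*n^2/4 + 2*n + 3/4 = (n - 3)*(n - 1)*(n + 1/2)^2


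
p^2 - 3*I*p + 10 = (p - 5*I)*(p + 2*I)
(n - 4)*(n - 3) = n^2 - 7*n + 12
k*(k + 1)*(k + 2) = k^3 + 3*k^2 + 2*k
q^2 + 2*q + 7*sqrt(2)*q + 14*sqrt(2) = (q + 2)*(q + 7*sqrt(2))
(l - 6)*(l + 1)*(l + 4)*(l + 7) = l^4 + 6*l^3 - 33*l^2 - 206*l - 168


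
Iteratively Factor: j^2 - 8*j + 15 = (j - 3)*(j - 5)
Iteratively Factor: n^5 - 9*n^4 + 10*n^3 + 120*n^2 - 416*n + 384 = (n - 4)*(n^4 - 5*n^3 - 10*n^2 + 80*n - 96) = (n - 4)*(n - 2)*(n^3 - 3*n^2 - 16*n + 48) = (n - 4)^2*(n - 2)*(n^2 + n - 12) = (n - 4)^2*(n - 3)*(n - 2)*(n + 4)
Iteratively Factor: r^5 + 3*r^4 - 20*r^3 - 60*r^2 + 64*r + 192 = (r + 4)*(r^4 - r^3 - 16*r^2 + 4*r + 48) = (r + 3)*(r + 4)*(r^3 - 4*r^2 - 4*r + 16) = (r + 2)*(r + 3)*(r + 4)*(r^2 - 6*r + 8) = (r - 4)*(r + 2)*(r + 3)*(r + 4)*(r - 2)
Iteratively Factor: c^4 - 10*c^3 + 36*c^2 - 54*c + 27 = (c - 1)*(c^3 - 9*c^2 + 27*c - 27) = (c - 3)*(c - 1)*(c^2 - 6*c + 9) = (c - 3)^2*(c - 1)*(c - 3)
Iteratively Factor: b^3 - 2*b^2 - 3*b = (b + 1)*(b^2 - 3*b) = (b - 3)*(b + 1)*(b)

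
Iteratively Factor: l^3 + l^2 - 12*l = (l - 3)*(l^2 + 4*l) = (l - 3)*(l + 4)*(l)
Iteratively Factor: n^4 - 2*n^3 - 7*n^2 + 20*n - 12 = (n + 3)*(n^3 - 5*n^2 + 8*n - 4) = (n - 2)*(n + 3)*(n^2 - 3*n + 2) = (n - 2)*(n - 1)*(n + 3)*(n - 2)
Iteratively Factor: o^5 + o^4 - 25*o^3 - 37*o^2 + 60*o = (o + 4)*(o^4 - 3*o^3 - 13*o^2 + 15*o) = (o + 3)*(o + 4)*(o^3 - 6*o^2 + 5*o) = (o - 5)*(o + 3)*(o + 4)*(o^2 - o) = (o - 5)*(o - 1)*(o + 3)*(o + 4)*(o)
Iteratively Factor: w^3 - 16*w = (w + 4)*(w^2 - 4*w) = (w - 4)*(w + 4)*(w)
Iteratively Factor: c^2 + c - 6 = (c + 3)*(c - 2)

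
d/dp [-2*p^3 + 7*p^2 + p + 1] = -6*p^2 + 14*p + 1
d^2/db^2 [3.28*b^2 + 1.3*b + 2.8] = 6.56000000000000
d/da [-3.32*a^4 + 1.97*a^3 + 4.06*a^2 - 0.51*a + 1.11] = -13.28*a^3 + 5.91*a^2 + 8.12*a - 0.51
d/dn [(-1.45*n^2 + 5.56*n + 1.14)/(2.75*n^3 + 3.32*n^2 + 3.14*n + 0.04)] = (3.9875*n^4 - 30.58*n^3 - 32.4172*n^2 - 7.6856*n - 3.3572)/(7.5625*n^6 + 18.26*n^5 + 28.2924*n^4 + 21.0696*n^3 + 10.1252*n^2 + 0.2512*n + 0.0016)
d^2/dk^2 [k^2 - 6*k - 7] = 2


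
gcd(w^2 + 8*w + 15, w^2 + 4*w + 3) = w + 3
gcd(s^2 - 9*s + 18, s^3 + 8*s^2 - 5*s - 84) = s - 3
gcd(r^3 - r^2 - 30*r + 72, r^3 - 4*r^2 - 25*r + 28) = 1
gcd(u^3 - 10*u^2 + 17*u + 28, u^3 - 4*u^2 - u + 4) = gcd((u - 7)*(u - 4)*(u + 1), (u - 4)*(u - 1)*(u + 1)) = u^2 - 3*u - 4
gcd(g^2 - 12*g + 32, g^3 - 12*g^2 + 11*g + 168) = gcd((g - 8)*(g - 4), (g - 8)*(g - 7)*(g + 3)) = g - 8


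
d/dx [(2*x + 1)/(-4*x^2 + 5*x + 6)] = (8*x^2 + 8*x + 7)/(16*x^4 - 40*x^3 - 23*x^2 + 60*x + 36)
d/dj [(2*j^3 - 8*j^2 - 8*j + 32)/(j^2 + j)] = 2*(j^4 + 2*j^3 - 32*j - 16)/(j^2*(j^2 + 2*j + 1))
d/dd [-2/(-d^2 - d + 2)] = 2*(-2*d - 1)/(d^2 + d - 2)^2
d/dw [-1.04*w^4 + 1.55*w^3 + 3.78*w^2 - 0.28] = w*(-4.16*w^2 + 4.65*w + 7.56)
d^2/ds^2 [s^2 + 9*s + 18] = 2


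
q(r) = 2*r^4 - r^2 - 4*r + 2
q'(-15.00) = -26974.00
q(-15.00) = 101087.00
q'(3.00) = 206.00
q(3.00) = 143.00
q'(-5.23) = -1137.99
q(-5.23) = 1491.93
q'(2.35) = 95.12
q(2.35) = 48.07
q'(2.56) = 125.10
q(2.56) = 71.11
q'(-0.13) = -3.76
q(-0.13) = 2.50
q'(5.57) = 1367.33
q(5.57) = 1873.78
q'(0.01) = -4.02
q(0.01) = 1.96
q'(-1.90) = -55.07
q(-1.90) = 32.05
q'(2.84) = 173.57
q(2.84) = 112.68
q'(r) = 8*r^3 - 2*r - 4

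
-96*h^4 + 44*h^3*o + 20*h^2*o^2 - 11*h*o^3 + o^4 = (-8*h + o)*(-3*h + o)*(-2*h + o)*(2*h + o)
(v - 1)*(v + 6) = v^2 + 5*v - 6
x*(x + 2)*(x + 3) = x^3 + 5*x^2 + 6*x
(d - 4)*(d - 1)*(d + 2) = d^3 - 3*d^2 - 6*d + 8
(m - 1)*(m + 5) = m^2 + 4*m - 5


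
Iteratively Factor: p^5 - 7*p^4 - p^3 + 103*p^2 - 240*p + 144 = (p - 1)*(p^4 - 6*p^3 - 7*p^2 + 96*p - 144) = (p - 3)*(p - 1)*(p^3 - 3*p^2 - 16*p + 48) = (p - 4)*(p - 3)*(p - 1)*(p^2 + p - 12) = (p - 4)*(p - 3)^2*(p - 1)*(p + 4)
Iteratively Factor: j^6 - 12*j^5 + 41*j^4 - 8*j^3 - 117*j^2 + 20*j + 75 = (j - 5)*(j^5 - 7*j^4 + 6*j^3 + 22*j^2 - 7*j - 15) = (j - 5)*(j + 1)*(j^4 - 8*j^3 + 14*j^2 + 8*j - 15) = (j - 5)*(j + 1)^2*(j^3 - 9*j^2 + 23*j - 15) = (j - 5)*(j - 1)*(j + 1)^2*(j^2 - 8*j + 15) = (j - 5)^2*(j - 1)*(j + 1)^2*(j - 3)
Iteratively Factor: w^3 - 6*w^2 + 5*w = (w - 1)*(w^2 - 5*w) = (w - 5)*(w - 1)*(w)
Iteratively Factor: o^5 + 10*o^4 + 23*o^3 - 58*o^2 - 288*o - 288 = (o + 2)*(o^4 + 8*o^3 + 7*o^2 - 72*o - 144) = (o + 2)*(o + 4)*(o^3 + 4*o^2 - 9*o - 36) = (o + 2)*(o + 4)^2*(o^2 - 9) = (o - 3)*(o + 2)*(o + 4)^2*(o + 3)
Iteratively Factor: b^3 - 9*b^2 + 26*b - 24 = (b - 4)*(b^2 - 5*b + 6) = (b - 4)*(b - 2)*(b - 3)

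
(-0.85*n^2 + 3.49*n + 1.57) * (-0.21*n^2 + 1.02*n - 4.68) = 0.1785*n^4 - 1.5999*n^3 + 7.2081*n^2 - 14.7318*n - 7.3476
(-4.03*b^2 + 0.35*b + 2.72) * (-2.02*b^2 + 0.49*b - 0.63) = 8.1406*b^4 - 2.6817*b^3 - 2.784*b^2 + 1.1123*b - 1.7136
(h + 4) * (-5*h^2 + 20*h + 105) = -5*h^3 + 185*h + 420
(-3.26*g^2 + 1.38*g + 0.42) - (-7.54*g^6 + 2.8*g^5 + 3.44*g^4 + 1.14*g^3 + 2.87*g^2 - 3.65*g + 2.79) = 7.54*g^6 - 2.8*g^5 - 3.44*g^4 - 1.14*g^3 - 6.13*g^2 + 5.03*g - 2.37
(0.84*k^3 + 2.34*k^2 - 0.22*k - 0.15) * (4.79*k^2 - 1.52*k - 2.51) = 4.0236*k^5 + 9.9318*k^4 - 6.719*k^3 - 6.2575*k^2 + 0.7802*k + 0.3765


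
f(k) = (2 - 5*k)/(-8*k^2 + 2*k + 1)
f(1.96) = 0.30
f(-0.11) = 3.73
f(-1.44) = -0.50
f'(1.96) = -0.15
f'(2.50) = -0.09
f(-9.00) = -0.07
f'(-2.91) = -0.08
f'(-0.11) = -27.86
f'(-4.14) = -0.04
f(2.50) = 0.24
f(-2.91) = -0.23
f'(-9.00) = -0.00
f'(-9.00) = -0.00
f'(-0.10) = -24.31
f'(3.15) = -0.06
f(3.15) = 0.19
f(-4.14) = -0.16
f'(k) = (2 - 5*k)*(16*k - 2)/(-8*k^2 + 2*k + 1)^2 - 5/(-8*k^2 + 2*k + 1)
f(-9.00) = -0.07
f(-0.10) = 3.47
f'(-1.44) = -0.40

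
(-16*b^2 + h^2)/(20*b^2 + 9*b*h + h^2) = (-4*b + h)/(5*b + h)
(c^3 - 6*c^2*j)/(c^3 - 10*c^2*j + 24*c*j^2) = c/(c - 4*j)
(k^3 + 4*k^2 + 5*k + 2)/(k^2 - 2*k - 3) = (k^2 + 3*k + 2)/(k - 3)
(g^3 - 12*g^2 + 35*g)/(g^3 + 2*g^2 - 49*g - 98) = g*(g - 5)/(g^2 + 9*g + 14)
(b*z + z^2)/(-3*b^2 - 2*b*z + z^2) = z/(-3*b + z)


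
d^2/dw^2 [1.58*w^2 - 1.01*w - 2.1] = 3.16000000000000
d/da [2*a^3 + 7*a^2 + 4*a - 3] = 6*a^2 + 14*a + 4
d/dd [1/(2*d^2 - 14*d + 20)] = (7/2 - d)/(d^2 - 7*d + 10)^2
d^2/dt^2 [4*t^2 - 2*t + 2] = 8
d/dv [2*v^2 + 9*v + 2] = 4*v + 9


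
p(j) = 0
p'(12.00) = 0.00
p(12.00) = 0.00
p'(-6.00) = 0.00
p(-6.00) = 0.00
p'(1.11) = 0.00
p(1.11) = 0.00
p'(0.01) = 0.00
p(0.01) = 0.00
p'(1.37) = 0.00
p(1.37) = 0.00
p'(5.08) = 0.00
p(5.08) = 0.00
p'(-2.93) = 0.00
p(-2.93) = 0.00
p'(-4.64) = 0.00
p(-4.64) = 0.00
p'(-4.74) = 0.00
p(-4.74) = 0.00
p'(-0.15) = 0.00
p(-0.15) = 0.00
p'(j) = 0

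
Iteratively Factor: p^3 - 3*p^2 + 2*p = (p - 2)*(p^2 - p) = (p - 2)*(p - 1)*(p)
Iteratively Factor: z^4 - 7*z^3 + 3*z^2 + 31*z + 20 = (z + 1)*(z^3 - 8*z^2 + 11*z + 20) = (z - 4)*(z + 1)*(z^2 - 4*z - 5) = (z - 4)*(z + 1)^2*(z - 5)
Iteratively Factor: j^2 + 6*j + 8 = (j + 4)*(j + 2)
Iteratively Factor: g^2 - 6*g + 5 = (g - 1)*(g - 5)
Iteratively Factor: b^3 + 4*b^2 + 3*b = (b + 3)*(b^2 + b) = (b + 1)*(b + 3)*(b)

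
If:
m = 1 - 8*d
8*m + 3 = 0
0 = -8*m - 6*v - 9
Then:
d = 11/64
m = -3/8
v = -1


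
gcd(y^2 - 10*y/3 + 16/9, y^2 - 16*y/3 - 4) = 1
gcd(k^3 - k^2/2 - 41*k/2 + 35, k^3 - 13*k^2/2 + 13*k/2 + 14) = k - 7/2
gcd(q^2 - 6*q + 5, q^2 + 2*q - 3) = q - 1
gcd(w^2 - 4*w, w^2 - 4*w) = w^2 - 4*w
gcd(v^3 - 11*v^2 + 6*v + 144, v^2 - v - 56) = v - 8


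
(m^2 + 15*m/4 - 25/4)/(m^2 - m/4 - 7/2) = (-4*m^2 - 15*m + 25)/(-4*m^2 + m + 14)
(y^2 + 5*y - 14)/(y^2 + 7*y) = (y - 2)/y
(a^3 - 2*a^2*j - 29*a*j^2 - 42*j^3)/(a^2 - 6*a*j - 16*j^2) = (a^2 - 4*a*j - 21*j^2)/(a - 8*j)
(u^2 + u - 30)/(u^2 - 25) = (u + 6)/(u + 5)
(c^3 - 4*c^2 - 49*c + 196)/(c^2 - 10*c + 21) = (c^2 + 3*c - 28)/(c - 3)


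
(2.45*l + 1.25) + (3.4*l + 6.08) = 5.85*l + 7.33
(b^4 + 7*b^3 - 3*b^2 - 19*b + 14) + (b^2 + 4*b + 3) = b^4 + 7*b^3 - 2*b^2 - 15*b + 17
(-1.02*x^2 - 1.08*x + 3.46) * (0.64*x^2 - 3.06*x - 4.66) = -0.6528*x^4 + 2.43*x^3 + 10.2724*x^2 - 5.5548*x - 16.1236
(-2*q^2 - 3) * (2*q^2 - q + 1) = -4*q^4 + 2*q^3 - 8*q^2 + 3*q - 3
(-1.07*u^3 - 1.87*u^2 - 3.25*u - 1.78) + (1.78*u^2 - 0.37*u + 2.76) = -1.07*u^3 - 0.0900000000000001*u^2 - 3.62*u + 0.98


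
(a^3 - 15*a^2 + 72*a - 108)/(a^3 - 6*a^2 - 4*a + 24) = (a^2 - 9*a + 18)/(a^2 - 4)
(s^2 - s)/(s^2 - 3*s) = (s - 1)/(s - 3)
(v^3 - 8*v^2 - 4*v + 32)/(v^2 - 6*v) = (v^3 - 8*v^2 - 4*v + 32)/(v*(v - 6))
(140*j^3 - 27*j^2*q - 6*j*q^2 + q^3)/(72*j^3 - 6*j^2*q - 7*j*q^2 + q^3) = (-35*j^2 - 2*j*q + q^2)/(-18*j^2 - 3*j*q + q^2)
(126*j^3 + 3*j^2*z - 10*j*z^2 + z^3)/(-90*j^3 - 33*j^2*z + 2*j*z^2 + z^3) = (-7*j + z)/(5*j + z)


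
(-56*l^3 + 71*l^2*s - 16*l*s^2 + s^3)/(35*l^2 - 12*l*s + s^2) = (8*l^2 - 9*l*s + s^2)/(-5*l + s)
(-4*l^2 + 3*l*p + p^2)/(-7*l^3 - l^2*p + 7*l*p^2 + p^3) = (4*l + p)/(7*l^2 + 8*l*p + p^2)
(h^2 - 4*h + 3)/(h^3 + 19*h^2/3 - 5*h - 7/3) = 3*(h - 3)/(3*h^2 + 22*h + 7)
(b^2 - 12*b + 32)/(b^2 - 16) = (b - 8)/(b + 4)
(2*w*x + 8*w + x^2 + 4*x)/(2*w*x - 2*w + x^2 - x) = (x + 4)/(x - 1)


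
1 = 1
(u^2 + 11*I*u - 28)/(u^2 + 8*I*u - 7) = (u + 4*I)/(u + I)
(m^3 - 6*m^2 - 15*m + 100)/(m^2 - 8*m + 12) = (m^3 - 6*m^2 - 15*m + 100)/(m^2 - 8*m + 12)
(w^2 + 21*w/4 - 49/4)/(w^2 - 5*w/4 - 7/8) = 2*(w + 7)/(2*w + 1)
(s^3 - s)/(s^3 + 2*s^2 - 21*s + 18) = s*(s + 1)/(s^2 + 3*s - 18)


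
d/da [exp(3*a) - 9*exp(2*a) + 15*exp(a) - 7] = 3*(exp(2*a) - 6*exp(a) + 5)*exp(a)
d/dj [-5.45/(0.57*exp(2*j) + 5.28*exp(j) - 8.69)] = (6.213*exp(j) + 28.776)*exp(j)/(0.57*exp(2*j) + 5.28*exp(j) - 8.69)^2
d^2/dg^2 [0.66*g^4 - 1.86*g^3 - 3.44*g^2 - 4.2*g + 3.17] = 7.92*g^2 - 11.16*g - 6.88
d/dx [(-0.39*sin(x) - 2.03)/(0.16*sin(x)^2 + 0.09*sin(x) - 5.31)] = (0.0624*sin(x)^2 + 0.6496*sin(x) + 2.2536)*cos(x)/(0.0256*sin(x)^4 + 0.0288*sin(x)^3 - 1.6911*sin(x)^2 - 0.9558*sin(x) + 28.1961)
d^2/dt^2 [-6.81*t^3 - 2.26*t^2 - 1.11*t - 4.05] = -40.86*t - 4.52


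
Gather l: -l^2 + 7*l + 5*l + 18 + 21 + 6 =-l^2 + 12*l + 45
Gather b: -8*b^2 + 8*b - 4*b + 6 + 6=-8*b^2 + 4*b + 12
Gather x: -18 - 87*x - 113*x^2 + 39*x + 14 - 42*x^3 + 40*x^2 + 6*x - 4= -42*x^3 - 73*x^2 - 42*x - 8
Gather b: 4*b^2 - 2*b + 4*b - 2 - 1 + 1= 4*b^2 + 2*b - 2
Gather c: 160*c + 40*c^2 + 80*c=40*c^2 + 240*c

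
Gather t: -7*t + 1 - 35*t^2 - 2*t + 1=-35*t^2 - 9*t + 2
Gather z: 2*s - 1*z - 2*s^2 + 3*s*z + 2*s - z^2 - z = -2*s^2 + 4*s - z^2 + z*(3*s - 2)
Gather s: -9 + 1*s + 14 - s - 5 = 0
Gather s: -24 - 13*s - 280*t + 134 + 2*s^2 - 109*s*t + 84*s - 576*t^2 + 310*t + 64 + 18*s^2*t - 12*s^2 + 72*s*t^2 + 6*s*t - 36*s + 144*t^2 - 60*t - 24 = s^2*(18*t - 10) + s*(72*t^2 - 103*t + 35) - 432*t^2 - 30*t + 150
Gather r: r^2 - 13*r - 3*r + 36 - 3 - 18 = r^2 - 16*r + 15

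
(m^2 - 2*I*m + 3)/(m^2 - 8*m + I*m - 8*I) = (m - 3*I)/(m - 8)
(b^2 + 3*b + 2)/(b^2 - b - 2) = (b + 2)/(b - 2)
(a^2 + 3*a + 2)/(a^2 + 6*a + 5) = (a + 2)/(a + 5)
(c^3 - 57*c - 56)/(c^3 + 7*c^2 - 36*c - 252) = (c^2 - 7*c - 8)/(c^2 - 36)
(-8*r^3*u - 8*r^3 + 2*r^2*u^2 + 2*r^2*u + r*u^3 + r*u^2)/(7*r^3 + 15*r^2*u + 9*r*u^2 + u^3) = r*(-8*r^2*u - 8*r^2 + 2*r*u^2 + 2*r*u + u^3 + u^2)/(7*r^3 + 15*r^2*u + 9*r*u^2 + u^3)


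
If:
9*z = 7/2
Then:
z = 7/18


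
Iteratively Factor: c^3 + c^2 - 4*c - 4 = (c - 2)*(c^2 + 3*c + 2) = (c - 2)*(c + 1)*(c + 2)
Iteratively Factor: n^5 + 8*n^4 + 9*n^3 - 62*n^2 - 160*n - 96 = (n + 2)*(n^4 + 6*n^3 - 3*n^2 - 56*n - 48) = (n - 3)*(n + 2)*(n^3 + 9*n^2 + 24*n + 16) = (n - 3)*(n + 2)*(n + 4)*(n^2 + 5*n + 4) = (n - 3)*(n + 1)*(n + 2)*(n + 4)*(n + 4)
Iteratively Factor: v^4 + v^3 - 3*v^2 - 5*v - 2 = (v + 1)*(v^3 - 3*v - 2) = (v + 1)^2*(v^2 - v - 2) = (v + 1)^3*(v - 2)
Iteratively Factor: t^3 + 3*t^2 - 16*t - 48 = (t + 3)*(t^2 - 16) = (t - 4)*(t + 3)*(t + 4)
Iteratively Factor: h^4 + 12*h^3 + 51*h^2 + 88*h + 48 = (h + 4)*(h^3 + 8*h^2 + 19*h + 12) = (h + 4)^2*(h^2 + 4*h + 3) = (h + 3)*(h + 4)^2*(h + 1)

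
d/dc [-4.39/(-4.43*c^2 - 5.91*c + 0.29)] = (-38.8954*c - 25.9449)/(4.43*c^2 + 5.91*c - 0.29)^2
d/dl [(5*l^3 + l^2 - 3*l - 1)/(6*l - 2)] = (15*l^3 - 6*l^2 - l + 3)/(9*l^2 - 6*l + 1)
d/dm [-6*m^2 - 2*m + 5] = -12*m - 2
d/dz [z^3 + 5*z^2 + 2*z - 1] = 3*z^2 + 10*z + 2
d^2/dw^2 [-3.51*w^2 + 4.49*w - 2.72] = -7.02000000000000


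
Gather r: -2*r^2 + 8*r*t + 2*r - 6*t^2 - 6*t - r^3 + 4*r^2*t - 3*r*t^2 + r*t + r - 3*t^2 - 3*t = -r^3 + r^2*(4*t - 2) + r*(-3*t^2 + 9*t + 3) - 9*t^2 - 9*t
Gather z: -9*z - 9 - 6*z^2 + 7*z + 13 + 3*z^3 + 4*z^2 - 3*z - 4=3*z^3 - 2*z^2 - 5*z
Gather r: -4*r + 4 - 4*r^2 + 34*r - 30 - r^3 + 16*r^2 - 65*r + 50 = -r^3 + 12*r^2 - 35*r + 24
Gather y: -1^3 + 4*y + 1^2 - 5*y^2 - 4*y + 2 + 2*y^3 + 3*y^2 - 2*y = 2*y^3 - 2*y^2 - 2*y + 2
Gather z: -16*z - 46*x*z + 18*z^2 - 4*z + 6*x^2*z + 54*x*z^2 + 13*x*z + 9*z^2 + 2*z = z^2*(54*x + 27) + z*(6*x^2 - 33*x - 18)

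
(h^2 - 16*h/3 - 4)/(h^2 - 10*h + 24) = (h + 2/3)/(h - 4)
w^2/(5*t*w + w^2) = w/(5*t + w)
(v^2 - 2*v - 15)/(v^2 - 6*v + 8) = (v^2 - 2*v - 15)/(v^2 - 6*v + 8)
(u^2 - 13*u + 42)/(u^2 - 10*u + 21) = (u - 6)/(u - 3)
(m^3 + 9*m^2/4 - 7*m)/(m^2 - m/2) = (4*m^2 + 9*m - 28)/(2*(2*m - 1))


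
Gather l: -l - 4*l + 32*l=27*l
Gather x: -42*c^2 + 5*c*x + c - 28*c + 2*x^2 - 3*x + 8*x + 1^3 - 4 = -42*c^2 - 27*c + 2*x^2 + x*(5*c + 5) - 3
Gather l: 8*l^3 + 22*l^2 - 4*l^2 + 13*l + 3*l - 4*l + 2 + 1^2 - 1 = 8*l^3 + 18*l^2 + 12*l + 2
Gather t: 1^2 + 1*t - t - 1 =0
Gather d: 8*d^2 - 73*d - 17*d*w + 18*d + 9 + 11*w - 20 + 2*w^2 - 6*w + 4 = 8*d^2 + d*(-17*w - 55) + 2*w^2 + 5*w - 7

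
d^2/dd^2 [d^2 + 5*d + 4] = 2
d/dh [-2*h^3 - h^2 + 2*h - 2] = -6*h^2 - 2*h + 2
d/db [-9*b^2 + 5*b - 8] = 5 - 18*b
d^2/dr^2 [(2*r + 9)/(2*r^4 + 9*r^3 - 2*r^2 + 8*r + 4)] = 4*(24*r^7 + 324*r^6 + 1446*r^5 + 1923*r^4 - 652*r^3 + 594*r^2 - 678*r + 292)/(8*r^12 + 108*r^11 + 462*r^10 + 609*r^9 + 450*r^8 + 2292*r^7 + 388*r^6 + 1776*r^5 + 1488*r^4 + 560*r^3 + 672*r^2 + 384*r + 64)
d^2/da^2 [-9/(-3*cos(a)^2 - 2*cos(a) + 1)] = 9*(-72*sin(a)^4 + 68*sin(a)^2 + 41*cos(a) - 9*cos(3*a) + 32)/(2*(cos(a) + 1)^3*(3*cos(a) - 1)^3)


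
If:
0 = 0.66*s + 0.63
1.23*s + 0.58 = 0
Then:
No Solution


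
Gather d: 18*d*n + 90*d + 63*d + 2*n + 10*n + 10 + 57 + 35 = d*(18*n + 153) + 12*n + 102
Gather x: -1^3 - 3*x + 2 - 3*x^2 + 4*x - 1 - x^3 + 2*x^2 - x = -x^3 - x^2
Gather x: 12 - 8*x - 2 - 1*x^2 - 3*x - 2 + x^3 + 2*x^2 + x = x^3 + x^2 - 10*x + 8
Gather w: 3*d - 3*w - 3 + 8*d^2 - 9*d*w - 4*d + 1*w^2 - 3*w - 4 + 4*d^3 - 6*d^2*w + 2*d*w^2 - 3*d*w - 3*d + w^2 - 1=4*d^3 + 8*d^2 - 4*d + w^2*(2*d + 2) + w*(-6*d^2 - 12*d - 6) - 8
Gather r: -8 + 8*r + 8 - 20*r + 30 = 30 - 12*r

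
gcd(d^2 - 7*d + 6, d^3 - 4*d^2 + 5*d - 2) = d - 1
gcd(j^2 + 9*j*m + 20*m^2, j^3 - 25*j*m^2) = j + 5*m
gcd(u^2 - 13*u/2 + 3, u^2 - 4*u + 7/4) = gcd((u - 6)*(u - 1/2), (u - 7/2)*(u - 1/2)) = u - 1/2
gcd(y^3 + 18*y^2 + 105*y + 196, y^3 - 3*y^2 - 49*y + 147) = y + 7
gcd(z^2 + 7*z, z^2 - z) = z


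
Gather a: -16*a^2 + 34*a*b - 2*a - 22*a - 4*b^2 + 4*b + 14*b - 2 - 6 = -16*a^2 + a*(34*b - 24) - 4*b^2 + 18*b - 8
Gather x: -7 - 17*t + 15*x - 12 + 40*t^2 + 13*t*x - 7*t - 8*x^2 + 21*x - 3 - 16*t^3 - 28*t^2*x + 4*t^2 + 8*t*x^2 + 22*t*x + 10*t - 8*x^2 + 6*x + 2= -16*t^3 + 44*t^2 - 14*t + x^2*(8*t - 16) + x*(-28*t^2 + 35*t + 42) - 20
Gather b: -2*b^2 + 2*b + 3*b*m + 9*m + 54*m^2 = -2*b^2 + b*(3*m + 2) + 54*m^2 + 9*m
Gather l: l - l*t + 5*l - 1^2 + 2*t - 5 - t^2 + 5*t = l*(6 - t) - t^2 + 7*t - 6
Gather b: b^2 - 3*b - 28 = b^2 - 3*b - 28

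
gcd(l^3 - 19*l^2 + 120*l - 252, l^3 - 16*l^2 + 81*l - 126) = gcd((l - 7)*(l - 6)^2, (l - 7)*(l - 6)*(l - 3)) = l^2 - 13*l + 42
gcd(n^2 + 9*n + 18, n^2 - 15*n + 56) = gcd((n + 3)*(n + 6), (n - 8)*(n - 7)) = 1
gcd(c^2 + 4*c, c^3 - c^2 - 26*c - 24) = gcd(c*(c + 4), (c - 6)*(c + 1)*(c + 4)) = c + 4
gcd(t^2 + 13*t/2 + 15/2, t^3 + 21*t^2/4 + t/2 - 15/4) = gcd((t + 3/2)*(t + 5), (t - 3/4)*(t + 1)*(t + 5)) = t + 5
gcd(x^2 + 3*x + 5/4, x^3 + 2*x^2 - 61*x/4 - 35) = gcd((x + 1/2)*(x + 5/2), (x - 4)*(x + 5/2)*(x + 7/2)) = x + 5/2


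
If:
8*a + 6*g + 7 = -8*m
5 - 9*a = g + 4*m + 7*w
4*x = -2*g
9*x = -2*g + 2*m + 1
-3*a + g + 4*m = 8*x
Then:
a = -2/3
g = -7/12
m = 11/48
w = 32/21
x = 7/24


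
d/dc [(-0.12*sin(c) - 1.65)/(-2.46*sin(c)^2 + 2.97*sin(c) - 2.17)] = (-0.2952*sin(c)^2 - 8.118*sin(c) + 5.1609)*cos(c)/(6.0516*sin(c)^4 - 14.6124*sin(c)^3 + 19.4973*sin(c)^2 - 12.8898*sin(c) + 4.7089)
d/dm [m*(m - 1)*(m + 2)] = 3*m^2 + 2*m - 2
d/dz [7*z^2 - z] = 14*z - 1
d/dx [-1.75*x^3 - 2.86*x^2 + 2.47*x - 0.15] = -5.25*x^2 - 5.72*x + 2.47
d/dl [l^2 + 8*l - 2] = 2*l + 8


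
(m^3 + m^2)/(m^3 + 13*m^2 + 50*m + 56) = m^2*(m + 1)/(m^3 + 13*m^2 + 50*m + 56)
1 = 1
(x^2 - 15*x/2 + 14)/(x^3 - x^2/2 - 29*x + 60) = (2*x - 7)/(2*x^2 + 7*x - 30)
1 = 1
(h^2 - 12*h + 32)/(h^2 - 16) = (h - 8)/(h + 4)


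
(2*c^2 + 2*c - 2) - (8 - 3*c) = 2*c^2 + 5*c - 10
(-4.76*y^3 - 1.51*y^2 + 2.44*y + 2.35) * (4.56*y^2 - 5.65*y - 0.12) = -21.7056*y^5 + 20.0084*y^4 + 20.2291*y^3 - 2.8888*y^2 - 13.5703*y - 0.282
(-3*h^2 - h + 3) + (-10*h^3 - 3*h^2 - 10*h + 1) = -10*h^3 - 6*h^2 - 11*h + 4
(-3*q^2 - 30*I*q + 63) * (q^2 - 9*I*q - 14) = -3*q^4 - 3*I*q^3 - 165*q^2 - 147*I*q - 882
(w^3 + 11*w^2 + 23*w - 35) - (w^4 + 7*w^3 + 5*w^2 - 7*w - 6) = -w^4 - 6*w^3 + 6*w^2 + 30*w - 29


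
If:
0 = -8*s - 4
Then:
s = -1/2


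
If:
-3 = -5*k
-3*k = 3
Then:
No Solution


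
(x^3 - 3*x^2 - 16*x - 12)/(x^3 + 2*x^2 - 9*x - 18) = (x^2 - 5*x - 6)/(x^2 - 9)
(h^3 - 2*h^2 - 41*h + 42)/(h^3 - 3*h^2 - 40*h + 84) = (h - 1)/(h - 2)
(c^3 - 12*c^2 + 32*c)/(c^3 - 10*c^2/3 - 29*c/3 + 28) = 3*c*(c - 8)/(3*c^2 + 2*c - 21)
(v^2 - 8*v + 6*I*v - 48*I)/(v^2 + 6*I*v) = (v - 8)/v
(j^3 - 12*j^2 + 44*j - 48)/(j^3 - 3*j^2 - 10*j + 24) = (j - 6)/(j + 3)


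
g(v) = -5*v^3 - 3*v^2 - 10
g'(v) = -15*v^2 - 6*v = 3*v*(-5*v - 2)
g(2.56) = -113.55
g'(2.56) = -113.66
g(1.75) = -45.98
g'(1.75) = -56.44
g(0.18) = -10.13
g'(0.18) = -1.57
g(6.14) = -1280.48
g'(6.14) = -602.33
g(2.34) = -90.49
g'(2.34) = -96.17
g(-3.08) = 107.63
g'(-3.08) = -123.82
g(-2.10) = 23.08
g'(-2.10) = -53.55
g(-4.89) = 502.91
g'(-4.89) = -329.34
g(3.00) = -172.00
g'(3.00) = -153.00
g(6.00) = -1198.00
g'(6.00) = -576.00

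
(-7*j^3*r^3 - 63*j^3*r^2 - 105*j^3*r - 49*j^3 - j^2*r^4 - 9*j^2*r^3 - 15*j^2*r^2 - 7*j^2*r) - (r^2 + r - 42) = -7*j^3*r^3 - 63*j^3*r^2 - 105*j^3*r - 49*j^3 - j^2*r^4 - 9*j^2*r^3 - 15*j^2*r^2 - 7*j^2*r - r^2 - r + 42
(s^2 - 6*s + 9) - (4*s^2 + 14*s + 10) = -3*s^2 - 20*s - 1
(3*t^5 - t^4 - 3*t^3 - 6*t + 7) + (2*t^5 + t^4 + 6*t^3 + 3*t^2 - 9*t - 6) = 5*t^5 + 3*t^3 + 3*t^2 - 15*t + 1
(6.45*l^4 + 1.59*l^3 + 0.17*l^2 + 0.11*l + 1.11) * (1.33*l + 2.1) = 8.5785*l^5 + 15.6597*l^4 + 3.5651*l^3 + 0.5033*l^2 + 1.7073*l + 2.331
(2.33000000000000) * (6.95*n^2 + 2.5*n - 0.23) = 16.1935*n^2 + 5.825*n - 0.5359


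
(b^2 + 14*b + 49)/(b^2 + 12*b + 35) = (b + 7)/(b + 5)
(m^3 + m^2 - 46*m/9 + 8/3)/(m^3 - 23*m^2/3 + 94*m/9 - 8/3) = (3*m^2 + 7*m - 6)/(3*m^2 - 19*m + 6)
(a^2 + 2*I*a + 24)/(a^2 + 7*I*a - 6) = (a - 4*I)/(a + I)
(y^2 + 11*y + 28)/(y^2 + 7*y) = (y + 4)/y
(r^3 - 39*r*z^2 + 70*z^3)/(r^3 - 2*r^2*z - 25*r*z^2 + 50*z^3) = (r + 7*z)/(r + 5*z)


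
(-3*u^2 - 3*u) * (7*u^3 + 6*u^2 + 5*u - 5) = -21*u^5 - 39*u^4 - 33*u^3 + 15*u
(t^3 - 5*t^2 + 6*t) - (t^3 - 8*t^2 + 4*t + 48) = 3*t^2 + 2*t - 48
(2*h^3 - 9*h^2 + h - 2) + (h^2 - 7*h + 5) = 2*h^3 - 8*h^2 - 6*h + 3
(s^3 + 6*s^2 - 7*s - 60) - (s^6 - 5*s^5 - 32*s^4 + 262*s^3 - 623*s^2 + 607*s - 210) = -s^6 + 5*s^5 + 32*s^4 - 261*s^3 + 629*s^2 - 614*s + 150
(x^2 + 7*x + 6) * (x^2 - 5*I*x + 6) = x^4 + 7*x^3 - 5*I*x^3 + 12*x^2 - 35*I*x^2 + 42*x - 30*I*x + 36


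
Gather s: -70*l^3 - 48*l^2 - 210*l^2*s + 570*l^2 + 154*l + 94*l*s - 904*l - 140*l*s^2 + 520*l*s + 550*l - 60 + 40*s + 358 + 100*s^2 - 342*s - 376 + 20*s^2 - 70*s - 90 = -70*l^3 + 522*l^2 - 200*l + s^2*(120 - 140*l) + s*(-210*l^2 + 614*l - 372) - 168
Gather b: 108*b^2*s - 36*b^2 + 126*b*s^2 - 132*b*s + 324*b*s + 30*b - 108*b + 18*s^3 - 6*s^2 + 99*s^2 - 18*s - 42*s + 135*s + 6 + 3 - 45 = b^2*(108*s - 36) + b*(126*s^2 + 192*s - 78) + 18*s^3 + 93*s^2 + 75*s - 36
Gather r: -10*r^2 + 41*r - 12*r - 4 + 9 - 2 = -10*r^2 + 29*r + 3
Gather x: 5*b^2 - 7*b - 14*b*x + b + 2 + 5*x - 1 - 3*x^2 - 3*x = 5*b^2 - 6*b - 3*x^2 + x*(2 - 14*b) + 1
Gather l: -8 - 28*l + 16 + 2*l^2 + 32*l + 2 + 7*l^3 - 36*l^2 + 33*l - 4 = 7*l^3 - 34*l^2 + 37*l + 6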